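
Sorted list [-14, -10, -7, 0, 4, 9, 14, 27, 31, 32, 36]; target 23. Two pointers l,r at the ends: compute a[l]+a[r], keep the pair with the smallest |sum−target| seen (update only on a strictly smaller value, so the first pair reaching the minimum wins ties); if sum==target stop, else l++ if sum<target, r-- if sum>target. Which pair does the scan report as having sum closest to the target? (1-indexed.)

l=1 r=11: -14+36=22 d=1 *, l++
l=2 r=11: -10+36=26 d=3, r--
l=2 r=10: -10+32=22 d=1, l++
l=3 r=10: -7+32=25 d=2, r--
l=3 r=9: -7+31=24 d=1, r--
l=3 r=8: -7+27=20 d=3, l++
l=4 r=8: 0+27=27 d=4, r--
l=4 r=7: 0+14=14 d=9, l++
l=5 r=7: 4+14=18 d=5, l++
l=6 r=7: 9+14=23 d=0 *, stop

pair (9, 14) with sum 23 (|Δ|=0)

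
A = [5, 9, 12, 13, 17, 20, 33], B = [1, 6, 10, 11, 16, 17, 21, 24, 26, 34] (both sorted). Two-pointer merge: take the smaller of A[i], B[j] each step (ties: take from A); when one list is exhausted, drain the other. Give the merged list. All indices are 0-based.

[1, 5, 6, 9, 10, 11, 12, 13, 16, 17, 17, 20, 21, 24, 26, 33, 34]

[i=0,j=0] A[i]=5>B[j]=1 take 1 → j++
[i=0,j=1] A[i]=5<=B[j]=6 take 5 → i++
[i=1,j=1] A[i]=9>B[j]=6 take 6 → j++
[i=1,j=2] A[i]=9<=B[j]=10 take 9 → i++
[i=2,j=2] A[i]=12>B[j]=10 take 10 → j++
[i=2,j=3] A[i]=12>B[j]=11 take 11 → j++
[i=2,j=4] A[i]=12<=B[j]=16 take 12 → i++
[i=3,j=4] A[i]=13<=B[j]=16 take 13 → i++
[i=4,j=4] A[i]=17>B[j]=16 take 16 → j++
[i=4,j=5] A[i]=17<=B[j]=17 take 17 → i++
[i=5,j=5] A[i]=20>B[j]=17 take 17 → j++
[i=5,j=6] A[i]=20<=B[j]=21 take 20 → i++
[i=6,j=6] A[i]=33>B[j]=21 take 21 → j++
[i=6,j=7] A[i]=33>B[j]=24 take 24 → j++
[i=6,j=8] A[i]=33>B[j]=26 take 26 → j++
[i=6,j=9] A[i]=33<=B[j]=34 take 33 → i++
[i=7,j=9] A done, take B[j]=34 → j++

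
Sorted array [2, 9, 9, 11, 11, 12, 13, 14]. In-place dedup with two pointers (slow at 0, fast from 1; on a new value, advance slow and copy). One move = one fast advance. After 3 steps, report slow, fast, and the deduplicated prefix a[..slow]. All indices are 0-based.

(s=0,f=1) a[fast]=9≠a[slow]=2 write a[1]=9 → slow++,fast++
(s=1,f=2) a[fast]=9=a[slow] dup → fast++
(s=1,f=3) a[fast]=11≠a[slow]=9 write a[2]=11 → slow++,fast++

slow=2, fast=4, prefix=[2, 9, 11]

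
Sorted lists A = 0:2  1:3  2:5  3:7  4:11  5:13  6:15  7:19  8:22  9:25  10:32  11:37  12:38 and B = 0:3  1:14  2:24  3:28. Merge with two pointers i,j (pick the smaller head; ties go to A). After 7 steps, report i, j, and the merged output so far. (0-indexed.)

[i=0,j=0] A[i]=2<=B[j]=3 take 2 → i++
[i=1,j=0] A[i]=3<=B[j]=3 take 3 → i++
[i=2,j=0] A[i]=5>B[j]=3 take 3 → j++
[i=2,j=1] A[i]=5<=B[j]=14 take 5 → i++
[i=3,j=1] A[i]=7<=B[j]=14 take 7 → i++
[i=4,j=1] A[i]=11<=B[j]=14 take 11 → i++
[i=5,j=1] A[i]=13<=B[j]=14 take 13 → i++

i=6, j=1, merged so far=[2, 3, 3, 5, 7, 11, 13]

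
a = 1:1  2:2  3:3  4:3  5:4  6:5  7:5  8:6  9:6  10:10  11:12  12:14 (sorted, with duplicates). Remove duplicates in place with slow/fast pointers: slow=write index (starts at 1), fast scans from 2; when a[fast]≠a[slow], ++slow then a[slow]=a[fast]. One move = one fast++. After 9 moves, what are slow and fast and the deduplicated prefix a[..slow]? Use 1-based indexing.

(s=1,f=2) a[fast]=2≠a[slow]=1 write a[2]=2 → slow++,fast++
(s=2,f=3) a[fast]=3≠a[slow]=2 write a[3]=3 → slow++,fast++
(s=3,f=4) a[fast]=3=a[slow] dup → fast++
(s=3,f=5) a[fast]=4≠a[slow]=3 write a[4]=4 → slow++,fast++
(s=4,f=6) a[fast]=5≠a[slow]=4 write a[5]=5 → slow++,fast++
(s=5,f=7) a[fast]=5=a[slow] dup → fast++
(s=5,f=8) a[fast]=6≠a[slow]=5 write a[6]=6 → slow++,fast++
(s=6,f=9) a[fast]=6=a[slow] dup → fast++
(s=6,f=10) a[fast]=10≠a[slow]=6 write a[7]=10 → slow++,fast++

slow=7, fast=11, prefix=[1, 2, 3, 4, 5, 6, 10]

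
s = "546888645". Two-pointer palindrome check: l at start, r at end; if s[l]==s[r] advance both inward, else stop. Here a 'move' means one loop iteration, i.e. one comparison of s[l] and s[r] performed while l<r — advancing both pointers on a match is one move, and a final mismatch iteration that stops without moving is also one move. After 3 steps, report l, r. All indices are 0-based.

l=3, r=5

l=0 r=8: '5'=='5', l++,r--
l=1 r=7: '4'=='4', l++,r--
l=2 r=6: '6'=='6', l++,r--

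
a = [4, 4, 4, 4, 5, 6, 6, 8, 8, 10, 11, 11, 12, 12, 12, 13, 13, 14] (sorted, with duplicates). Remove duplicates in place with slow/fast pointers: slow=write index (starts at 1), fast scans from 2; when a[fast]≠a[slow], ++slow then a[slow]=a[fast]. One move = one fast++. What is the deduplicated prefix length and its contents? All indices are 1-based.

length 9; prefix = [4, 5, 6, 8, 10, 11, 12, 13, 14]

slow=1 fast=2: a[fast]=4=a[slow] dup, fast++
slow=1 fast=3: a[fast]=4=a[slow] dup, fast++
slow=1 fast=4: a[fast]=4=a[slow] dup, fast++
slow=1 fast=5: a[fast]=5≠a[slow]=4 write a[2]=5, slow++,fast++
slow=2 fast=6: a[fast]=6≠a[slow]=5 write a[3]=6, slow++,fast++
slow=3 fast=7: a[fast]=6=a[slow] dup, fast++
slow=3 fast=8: a[fast]=8≠a[slow]=6 write a[4]=8, slow++,fast++
slow=4 fast=9: a[fast]=8=a[slow] dup, fast++
slow=4 fast=10: a[fast]=10≠a[slow]=8 write a[5]=10, slow++,fast++
slow=5 fast=11: a[fast]=11≠a[slow]=10 write a[6]=11, slow++,fast++
slow=6 fast=12: a[fast]=11=a[slow] dup, fast++
slow=6 fast=13: a[fast]=12≠a[slow]=11 write a[7]=12, slow++,fast++
slow=7 fast=14: a[fast]=12=a[slow] dup, fast++
slow=7 fast=15: a[fast]=12=a[slow] dup, fast++
slow=7 fast=16: a[fast]=13≠a[slow]=12 write a[8]=13, slow++,fast++
slow=8 fast=17: a[fast]=13=a[slow] dup, fast++
slow=8 fast=18: a[fast]=14≠a[slow]=13 write a[9]=14, slow++,fast++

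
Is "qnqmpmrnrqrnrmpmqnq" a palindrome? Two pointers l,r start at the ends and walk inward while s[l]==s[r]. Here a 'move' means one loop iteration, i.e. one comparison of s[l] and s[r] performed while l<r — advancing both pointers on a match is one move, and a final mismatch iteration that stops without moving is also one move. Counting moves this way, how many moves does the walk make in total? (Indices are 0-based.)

l=0 r=18: 'q'=='q', l++,r--
l=1 r=17: 'n'=='n', l++,r--
l=2 r=16: 'q'=='q', l++,r--
l=3 r=15: 'm'=='m', l++,r--
l=4 r=14: 'p'=='p', l++,r--
l=5 r=13: 'm'=='m', l++,r--
l=6 r=12: 'r'=='r', l++,r--
l=7 r=11: 'n'=='n', l++,r--
l=8 r=10: 'r'=='r', l++,r--

9 moves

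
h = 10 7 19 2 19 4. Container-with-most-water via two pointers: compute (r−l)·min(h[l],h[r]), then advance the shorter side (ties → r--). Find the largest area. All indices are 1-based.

[1,6] min(10,4)*5=20 best=20 * → r--
[1,5] min(10,19)*4=40 best=40 * → l++
[2,5] min(7,19)*3=21 best=40 → l++
[3,5] min(19,19)*2=38 best=40 → r--
[3,4] min(19,2)*1=2 best=40 → r--

max area = 40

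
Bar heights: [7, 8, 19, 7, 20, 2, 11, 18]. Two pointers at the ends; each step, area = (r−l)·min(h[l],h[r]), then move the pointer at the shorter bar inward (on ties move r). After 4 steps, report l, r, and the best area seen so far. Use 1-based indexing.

[1,8] min(7,18)*7=49 best=49 * → l++
[2,8] min(8,18)*6=48 best=49 → l++
[3,8] min(19,18)*5=90 best=90 * → r--
[3,7] min(19,11)*4=44 best=90 → r--

l=3, r=6, best area=90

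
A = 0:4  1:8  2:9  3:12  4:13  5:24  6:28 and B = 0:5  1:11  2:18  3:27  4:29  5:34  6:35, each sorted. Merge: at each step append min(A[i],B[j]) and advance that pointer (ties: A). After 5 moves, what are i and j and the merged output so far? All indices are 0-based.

i=3, j=2, merged so far=[4, 5, 8, 9, 11]

i=0 j=0: A[i]=4<=B[j]=5 take 4, i++
i=1 j=0: A[i]=8>B[j]=5 take 5, j++
i=1 j=1: A[i]=8<=B[j]=11 take 8, i++
i=2 j=1: A[i]=9<=B[j]=11 take 9, i++
i=3 j=1: A[i]=12>B[j]=11 take 11, j++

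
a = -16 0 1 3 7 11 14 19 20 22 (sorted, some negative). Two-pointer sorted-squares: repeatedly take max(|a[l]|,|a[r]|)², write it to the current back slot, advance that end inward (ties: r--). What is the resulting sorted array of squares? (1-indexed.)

[0, 1, 9, 49, 121, 196, 256, 361, 400, 484]

[1,10] |-16|<=|22| out[10]=484 → r--
[1,9] |-16|<=|20| out[9]=400 → r--
[1,8] |-16|<=|19| out[8]=361 → r--
[1,7] |-16|>|14| out[7]=256 → l++
[2,7] |0|<=|14| out[6]=196 → r--
[2,6] |0|<=|11| out[5]=121 → r--
[2,5] |0|<=|7| out[4]=49 → r--
[2,4] |0|<=|3| out[3]=9 → r--
[2,3] |0|<=|1| out[2]=1 → r--
[2,2] |0|<=|0| out[1]=0 → r--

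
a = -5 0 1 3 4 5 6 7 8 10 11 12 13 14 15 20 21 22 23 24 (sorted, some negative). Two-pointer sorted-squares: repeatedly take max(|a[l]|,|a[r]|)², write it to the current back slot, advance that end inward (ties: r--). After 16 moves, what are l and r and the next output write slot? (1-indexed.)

l=2, r=5, next write slot=4

[1,20] |-5|<=|24| out[20]=576 → r--
[1,19] |-5|<=|23| out[19]=529 → r--
[1,18] |-5|<=|22| out[18]=484 → r--
[1,17] |-5|<=|21| out[17]=441 → r--
[1,16] |-5|<=|20| out[16]=400 → r--
[1,15] |-5|<=|15| out[15]=225 → r--
[1,14] |-5|<=|14| out[14]=196 → r--
[1,13] |-5|<=|13| out[13]=169 → r--
[1,12] |-5|<=|12| out[12]=144 → r--
[1,11] |-5|<=|11| out[11]=121 → r--
[1,10] |-5|<=|10| out[10]=100 → r--
[1,9] |-5|<=|8| out[9]=64 → r--
[1,8] |-5|<=|7| out[8]=49 → r--
[1,7] |-5|<=|6| out[7]=36 → r--
[1,6] |-5|<=|5| out[6]=25 → r--
[1,5] |-5|>|4| out[5]=25 → l++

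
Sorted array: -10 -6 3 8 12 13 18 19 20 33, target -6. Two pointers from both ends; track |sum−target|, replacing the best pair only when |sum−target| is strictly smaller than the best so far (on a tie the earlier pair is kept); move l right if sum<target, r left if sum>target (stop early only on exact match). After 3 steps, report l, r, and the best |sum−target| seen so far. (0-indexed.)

[0,9] -10+33=23 d=29 * → r--
[0,8] -10+20=10 d=16 * → r--
[0,7] -10+19=9 d=15 * → r--

l=0, r=6, best |Δ|=15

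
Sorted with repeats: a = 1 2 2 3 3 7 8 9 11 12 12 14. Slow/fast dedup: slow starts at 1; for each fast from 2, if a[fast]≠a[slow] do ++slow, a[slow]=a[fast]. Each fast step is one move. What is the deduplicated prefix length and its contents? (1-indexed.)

length 9; prefix = [1, 2, 3, 7, 8, 9, 11, 12, 14]

(s=1,f=2) a[fast]=2≠a[slow]=1 write a[2]=2 → slow++,fast++
(s=2,f=3) a[fast]=2=a[slow] dup → fast++
(s=2,f=4) a[fast]=3≠a[slow]=2 write a[3]=3 → slow++,fast++
(s=3,f=5) a[fast]=3=a[slow] dup → fast++
(s=3,f=6) a[fast]=7≠a[slow]=3 write a[4]=7 → slow++,fast++
(s=4,f=7) a[fast]=8≠a[slow]=7 write a[5]=8 → slow++,fast++
(s=5,f=8) a[fast]=9≠a[slow]=8 write a[6]=9 → slow++,fast++
(s=6,f=9) a[fast]=11≠a[slow]=9 write a[7]=11 → slow++,fast++
(s=7,f=10) a[fast]=12≠a[slow]=11 write a[8]=12 → slow++,fast++
(s=8,f=11) a[fast]=12=a[slow] dup → fast++
(s=8,f=12) a[fast]=14≠a[slow]=12 write a[9]=14 → slow++,fast++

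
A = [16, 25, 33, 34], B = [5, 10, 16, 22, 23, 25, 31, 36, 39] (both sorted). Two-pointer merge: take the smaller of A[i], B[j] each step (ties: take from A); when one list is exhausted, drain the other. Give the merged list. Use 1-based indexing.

[5, 10, 16, 16, 22, 23, 25, 25, 31, 33, 34, 36, 39]

i=1 j=1: A[i]=16>B[j]=5 take 5, j++
i=1 j=2: A[i]=16>B[j]=10 take 10, j++
i=1 j=3: A[i]=16<=B[j]=16 take 16, i++
i=2 j=3: A[i]=25>B[j]=16 take 16, j++
i=2 j=4: A[i]=25>B[j]=22 take 22, j++
i=2 j=5: A[i]=25>B[j]=23 take 23, j++
i=2 j=6: A[i]=25<=B[j]=25 take 25, i++
i=3 j=6: A[i]=33>B[j]=25 take 25, j++
i=3 j=7: A[i]=33>B[j]=31 take 31, j++
i=3 j=8: A[i]=33<=B[j]=36 take 33, i++
i=4 j=8: A[i]=34<=B[j]=36 take 34, i++
i=5 j=8: A done, take B[j]=36, j++
i=5 j=9: A done, take B[j]=39, j++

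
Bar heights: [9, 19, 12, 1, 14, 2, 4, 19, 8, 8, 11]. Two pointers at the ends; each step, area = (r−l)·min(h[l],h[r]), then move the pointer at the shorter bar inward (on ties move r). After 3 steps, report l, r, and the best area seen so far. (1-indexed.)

[1,11] min(9,11)*10=90 best=90 * → l++
[2,11] min(19,11)*9=99 best=99 * → r--
[2,10] min(19,8)*8=64 best=99 → r--

l=2, r=9, best area=99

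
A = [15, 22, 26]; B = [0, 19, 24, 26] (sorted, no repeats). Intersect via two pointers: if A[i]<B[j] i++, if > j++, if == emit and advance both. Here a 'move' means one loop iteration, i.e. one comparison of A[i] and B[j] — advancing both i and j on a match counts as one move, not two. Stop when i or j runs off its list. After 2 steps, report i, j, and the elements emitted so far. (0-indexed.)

i=1, j=1, emitted=[]

[i=0,j=0] 15>0 → j++
[i=0,j=1] 15<19 → i++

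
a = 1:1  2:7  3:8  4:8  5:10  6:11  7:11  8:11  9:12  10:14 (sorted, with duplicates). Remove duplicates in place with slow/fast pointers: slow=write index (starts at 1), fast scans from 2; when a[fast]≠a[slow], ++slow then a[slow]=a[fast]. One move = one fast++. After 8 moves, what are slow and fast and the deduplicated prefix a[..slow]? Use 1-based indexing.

slow=1 fast=2: a[fast]=7≠a[slow]=1 write a[2]=7, slow++,fast++
slow=2 fast=3: a[fast]=8≠a[slow]=7 write a[3]=8, slow++,fast++
slow=3 fast=4: a[fast]=8=a[slow] dup, fast++
slow=3 fast=5: a[fast]=10≠a[slow]=8 write a[4]=10, slow++,fast++
slow=4 fast=6: a[fast]=11≠a[slow]=10 write a[5]=11, slow++,fast++
slow=5 fast=7: a[fast]=11=a[slow] dup, fast++
slow=5 fast=8: a[fast]=11=a[slow] dup, fast++
slow=5 fast=9: a[fast]=12≠a[slow]=11 write a[6]=12, slow++,fast++

slow=6, fast=10, prefix=[1, 7, 8, 10, 11, 12]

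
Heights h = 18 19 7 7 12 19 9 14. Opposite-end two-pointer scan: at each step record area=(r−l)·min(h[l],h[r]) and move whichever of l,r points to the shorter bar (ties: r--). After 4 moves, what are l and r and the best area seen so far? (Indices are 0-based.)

[0,7] min(18,14)*7=98 best=98 * → r--
[0,6] min(18,9)*6=54 best=98 → r--
[0,5] min(18,19)*5=90 best=98 → l++
[1,5] min(19,19)*4=76 best=98 → r--

l=1, r=4, best area=98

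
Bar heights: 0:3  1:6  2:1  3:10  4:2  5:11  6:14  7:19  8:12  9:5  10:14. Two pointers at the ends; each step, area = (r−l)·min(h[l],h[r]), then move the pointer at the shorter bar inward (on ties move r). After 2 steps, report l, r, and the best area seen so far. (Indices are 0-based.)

l=2, r=10, best area=54

l=0 r=10: min(3,14)*10=30 best=30 *, l++
l=1 r=10: min(6,14)*9=54 best=54 *, l++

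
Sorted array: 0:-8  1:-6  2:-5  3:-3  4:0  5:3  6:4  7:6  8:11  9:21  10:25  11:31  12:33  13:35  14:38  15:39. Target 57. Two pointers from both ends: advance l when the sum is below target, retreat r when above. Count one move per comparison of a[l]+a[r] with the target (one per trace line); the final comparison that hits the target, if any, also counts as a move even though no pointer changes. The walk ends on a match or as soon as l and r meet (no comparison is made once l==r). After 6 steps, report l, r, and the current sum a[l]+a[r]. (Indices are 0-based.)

l=6, r=15, sum=43

l=0 r=15: -8+39=31 <57, l++
l=1 r=15: -6+39=33 <57, l++
l=2 r=15: -5+39=34 <57, l++
l=3 r=15: -3+39=36 <57, l++
l=4 r=15: 0+39=39 <57, l++
l=5 r=15: 3+39=42 <57, l++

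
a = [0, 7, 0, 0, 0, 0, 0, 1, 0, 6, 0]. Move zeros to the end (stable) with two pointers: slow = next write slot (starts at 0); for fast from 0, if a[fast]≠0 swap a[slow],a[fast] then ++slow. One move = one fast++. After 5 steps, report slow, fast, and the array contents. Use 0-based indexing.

slow=0 fast=0: a[fast]=0, fast++
slow=0 fast=1: a[fast]=7≠0 swap→a[0]=7, slow++,fast++
slow=1 fast=2: a[fast]=0, fast++
slow=1 fast=3: a[fast]=0, fast++
slow=1 fast=4: a[fast]=0, fast++

slow=1, fast=5, a=[7, 0, 0, 0, 0, 0, 0, 1, 0, 6, 0]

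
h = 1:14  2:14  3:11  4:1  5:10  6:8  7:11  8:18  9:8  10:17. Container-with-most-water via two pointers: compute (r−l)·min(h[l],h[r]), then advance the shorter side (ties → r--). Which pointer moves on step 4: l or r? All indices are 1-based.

l

[1,10] min(14,17)*9=126 best=126 * → l++
[2,10] min(14,17)*8=112 best=126 → l++
[3,10] min(11,17)*7=77 best=126 → l++
[4,10] min(1,17)*6=6 best=126 → l++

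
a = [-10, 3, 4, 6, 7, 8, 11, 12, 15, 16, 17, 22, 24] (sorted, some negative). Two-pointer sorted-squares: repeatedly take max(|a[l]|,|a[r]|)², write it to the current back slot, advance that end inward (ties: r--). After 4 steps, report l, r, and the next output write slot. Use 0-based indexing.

l=0, r=8, next write slot=8

l=0 r=12: |-10|<=|24| out[12]=576, r--
l=0 r=11: |-10|<=|22| out[11]=484, r--
l=0 r=10: |-10|<=|17| out[10]=289, r--
l=0 r=9: |-10|<=|16| out[9]=256, r--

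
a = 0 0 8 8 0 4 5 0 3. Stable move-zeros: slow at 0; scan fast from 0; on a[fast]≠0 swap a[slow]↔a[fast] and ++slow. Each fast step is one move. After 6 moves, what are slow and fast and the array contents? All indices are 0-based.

(s=0,f=0) a[fast]=0 → fast++
(s=0,f=1) a[fast]=0 → fast++
(s=0,f=2) a[fast]=8≠0 swap→a[0]=8 → slow++,fast++
(s=1,f=3) a[fast]=8≠0 swap→a[1]=8 → slow++,fast++
(s=2,f=4) a[fast]=0 → fast++
(s=2,f=5) a[fast]=4≠0 swap→a[2]=4 → slow++,fast++

slow=3, fast=6, a=[8, 8, 4, 0, 0, 0, 5, 0, 3]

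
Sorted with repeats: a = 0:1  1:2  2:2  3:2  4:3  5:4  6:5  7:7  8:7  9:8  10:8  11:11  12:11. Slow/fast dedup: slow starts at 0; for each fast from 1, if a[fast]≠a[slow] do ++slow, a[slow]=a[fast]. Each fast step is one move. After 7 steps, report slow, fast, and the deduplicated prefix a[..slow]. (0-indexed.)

slow=5, fast=8, prefix=[1, 2, 3, 4, 5, 7]

(s=0,f=1) a[fast]=2≠a[slow]=1 write a[1]=2 → slow++,fast++
(s=1,f=2) a[fast]=2=a[slow] dup → fast++
(s=1,f=3) a[fast]=2=a[slow] dup → fast++
(s=1,f=4) a[fast]=3≠a[slow]=2 write a[2]=3 → slow++,fast++
(s=2,f=5) a[fast]=4≠a[slow]=3 write a[3]=4 → slow++,fast++
(s=3,f=6) a[fast]=5≠a[slow]=4 write a[4]=5 → slow++,fast++
(s=4,f=7) a[fast]=7≠a[slow]=5 write a[5]=7 → slow++,fast++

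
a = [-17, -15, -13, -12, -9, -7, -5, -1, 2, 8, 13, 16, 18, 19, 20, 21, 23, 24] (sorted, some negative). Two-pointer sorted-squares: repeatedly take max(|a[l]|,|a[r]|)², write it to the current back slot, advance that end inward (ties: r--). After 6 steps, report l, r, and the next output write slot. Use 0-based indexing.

l=0 r=17: |-17|<=|24| out[17]=576, r--
l=0 r=16: |-17|<=|23| out[16]=529, r--
l=0 r=15: |-17|<=|21| out[15]=441, r--
l=0 r=14: |-17|<=|20| out[14]=400, r--
l=0 r=13: |-17|<=|19| out[13]=361, r--
l=0 r=12: |-17|<=|18| out[12]=324, r--

l=0, r=11, next write slot=11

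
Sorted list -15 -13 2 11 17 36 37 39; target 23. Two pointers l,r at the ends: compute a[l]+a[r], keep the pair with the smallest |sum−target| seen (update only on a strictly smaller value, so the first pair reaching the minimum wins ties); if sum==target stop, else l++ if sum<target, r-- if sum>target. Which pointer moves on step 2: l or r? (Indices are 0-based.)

l=0 r=7: -15+39=24 d=1 *, r--
l=0 r=6: -15+37=22 d=1, l++

l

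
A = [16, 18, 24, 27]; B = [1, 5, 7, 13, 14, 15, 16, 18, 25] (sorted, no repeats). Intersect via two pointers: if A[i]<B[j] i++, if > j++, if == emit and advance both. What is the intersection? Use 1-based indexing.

i=1 j=1: 16>1, j++
i=1 j=2: 16>5, j++
i=1 j=3: 16>7, j++
i=1 j=4: 16>13, j++
i=1 j=5: 16>14, j++
i=1 j=6: 16>15, j++
i=1 j=7: 16==16 emit, i++,j++
i=2 j=8: 18==18 emit, i++,j++
i=3 j=9: 24<25, i++
i=4 j=9: 27>25, j++

intersection = [16, 18]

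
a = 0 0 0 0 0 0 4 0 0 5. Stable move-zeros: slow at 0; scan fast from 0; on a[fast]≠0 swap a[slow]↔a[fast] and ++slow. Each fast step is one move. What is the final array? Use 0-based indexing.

[4, 5, 0, 0, 0, 0, 0, 0, 0, 0]

slow=0 fast=0: a[fast]=0, fast++
slow=0 fast=1: a[fast]=0, fast++
slow=0 fast=2: a[fast]=0, fast++
slow=0 fast=3: a[fast]=0, fast++
slow=0 fast=4: a[fast]=0, fast++
slow=0 fast=5: a[fast]=0, fast++
slow=0 fast=6: a[fast]=4≠0 swap→a[0]=4, slow++,fast++
slow=1 fast=7: a[fast]=0, fast++
slow=1 fast=8: a[fast]=0, fast++
slow=1 fast=9: a[fast]=5≠0 swap→a[1]=5, slow++,fast++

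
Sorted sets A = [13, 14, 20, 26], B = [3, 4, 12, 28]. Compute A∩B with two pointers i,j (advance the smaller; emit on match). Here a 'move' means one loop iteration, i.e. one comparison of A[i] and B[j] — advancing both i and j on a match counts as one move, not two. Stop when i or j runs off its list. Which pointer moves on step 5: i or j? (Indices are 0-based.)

i=0 j=0: 13>3, j++
i=0 j=1: 13>4, j++
i=0 j=2: 13>12, j++
i=0 j=3: 13<28, i++
i=1 j=3: 14<28, i++

i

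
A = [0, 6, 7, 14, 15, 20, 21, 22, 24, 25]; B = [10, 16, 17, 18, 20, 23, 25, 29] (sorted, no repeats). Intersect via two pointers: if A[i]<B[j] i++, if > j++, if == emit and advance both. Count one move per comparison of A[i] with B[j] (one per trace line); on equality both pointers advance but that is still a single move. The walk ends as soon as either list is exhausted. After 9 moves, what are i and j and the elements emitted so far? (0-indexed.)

i=5, j=4, emitted=[]

[i=0,j=0] 0<10 → i++
[i=1,j=0] 6<10 → i++
[i=2,j=0] 7<10 → i++
[i=3,j=0] 14>10 → j++
[i=3,j=1] 14<16 → i++
[i=4,j=1] 15<16 → i++
[i=5,j=1] 20>16 → j++
[i=5,j=2] 20>17 → j++
[i=5,j=3] 20>18 → j++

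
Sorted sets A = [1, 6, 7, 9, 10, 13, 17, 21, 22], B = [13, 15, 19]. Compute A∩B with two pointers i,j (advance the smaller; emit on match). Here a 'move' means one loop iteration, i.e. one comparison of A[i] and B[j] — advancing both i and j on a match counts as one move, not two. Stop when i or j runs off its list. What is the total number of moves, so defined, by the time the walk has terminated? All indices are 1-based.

9 moves

[i=1,j=1] 1<13 → i++
[i=2,j=1] 6<13 → i++
[i=3,j=1] 7<13 → i++
[i=4,j=1] 9<13 → i++
[i=5,j=1] 10<13 → i++
[i=6,j=1] 13==13 emit → i++,j++
[i=7,j=2] 17>15 → j++
[i=7,j=3] 17<19 → i++
[i=8,j=3] 21>19 → j++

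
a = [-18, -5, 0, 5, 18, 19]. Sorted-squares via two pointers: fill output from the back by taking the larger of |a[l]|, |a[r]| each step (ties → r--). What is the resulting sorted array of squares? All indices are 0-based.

[0, 25, 25, 324, 324, 361]

[0,5] |-18|<=|19| out[5]=361 → r--
[0,4] |-18|<=|18| out[4]=324 → r--
[0,3] |-18|>|5| out[3]=324 → l++
[1,3] |-5|<=|5| out[2]=25 → r--
[1,2] |-5|>|0| out[1]=25 → l++
[2,2] |0|<=|0| out[0]=0 → r--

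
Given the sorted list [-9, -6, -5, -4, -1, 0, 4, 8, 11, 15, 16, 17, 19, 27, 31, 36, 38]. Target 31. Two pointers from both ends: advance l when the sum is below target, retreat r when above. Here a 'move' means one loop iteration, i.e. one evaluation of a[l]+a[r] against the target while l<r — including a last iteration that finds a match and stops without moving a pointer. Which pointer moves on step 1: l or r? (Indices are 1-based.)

l

l=1 r=17: -9+38=29 <31, l++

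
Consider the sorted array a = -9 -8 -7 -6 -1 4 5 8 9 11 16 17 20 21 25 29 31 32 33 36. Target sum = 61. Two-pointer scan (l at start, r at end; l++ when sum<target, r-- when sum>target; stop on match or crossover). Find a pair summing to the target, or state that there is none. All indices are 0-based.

(25, 36)

[0,19] -9+36=27 <61 → l++
[1,19] -8+36=28 <61 → l++
[2,19] -7+36=29 <61 → l++
[3,19] -6+36=30 <61 → l++
[4,19] -1+36=35 <61 → l++
[5,19] 4+36=40 <61 → l++
[6,19] 5+36=41 <61 → l++
[7,19] 8+36=44 <61 → l++
[8,19] 9+36=45 <61 → l++
[9,19] 11+36=47 <61 → l++
[10,19] 16+36=52 <61 → l++
[11,19] 17+36=53 <61 → l++
[12,19] 20+36=56 <61 → l++
[13,19] 21+36=57 <61 → l++
[14,19] 25+36=61 → found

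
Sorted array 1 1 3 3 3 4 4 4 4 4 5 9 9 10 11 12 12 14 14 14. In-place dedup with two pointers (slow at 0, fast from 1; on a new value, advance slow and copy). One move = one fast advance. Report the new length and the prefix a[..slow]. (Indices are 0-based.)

(s=0,f=1) a[fast]=1=a[slow] dup → fast++
(s=0,f=2) a[fast]=3≠a[slow]=1 write a[1]=3 → slow++,fast++
(s=1,f=3) a[fast]=3=a[slow] dup → fast++
(s=1,f=4) a[fast]=3=a[slow] dup → fast++
(s=1,f=5) a[fast]=4≠a[slow]=3 write a[2]=4 → slow++,fast++
(s=2,f=6) a[fast]=4=a[slow] dup → fast++
(s=2,f=7) a[fast]=4=a[slow] dup → fast++
(s=2,f=8) a[fast]=4=a[slow] dup → fast++
(s=2,f=9) a[fast]=4=a[slow] dup → fast++
(s=2,f=10) a[fast]=5≠a[slow]=4 write a[3]=5 → slow++,fast++
(s=3,f=11) a[fast]=9≠a[slow]=5 write a[4]=9 → slow++,fast++
(s=4,f=12) a[fast]=9=a[slow] dup → fast++
(s=4,f=13) a[fast]=10≠a[slow]=9 write a[5]=10 → slow++,fast++
(s=5,f=14) a[fast]=11≠a[slow]=10 write a[6]=11 → slow++,fast++
(s=6,f=15) a[fast]=12≠a[slow]=11 write a[7]=12 → slow++,fast++
(s=7,f=16) a[fast]=12=a[slow] dup → fast++
(s=7,f=17) a[fast]=14≠a[slow]=12 write a[8]=14 → slow++,fast++
(s=8,f=18) a[fast]=14=a[slow] dup → fast++
(s=8,f=19) a[fast]=14=a[slow] dup → fast++

length 9; prefix = [1, 3, 4, 5, 9, 10, 11, 12, 14]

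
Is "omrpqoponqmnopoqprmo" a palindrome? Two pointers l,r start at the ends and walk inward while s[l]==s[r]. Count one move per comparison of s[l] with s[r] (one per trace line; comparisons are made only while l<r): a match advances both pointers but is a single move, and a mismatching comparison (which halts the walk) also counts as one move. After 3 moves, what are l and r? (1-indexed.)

[1,20] 'o'=='o' → l++,r--
[2,19] 'm'=='m' → l++,r--
[3,18] 'r'=='r' → l++,r--

l=4, r=17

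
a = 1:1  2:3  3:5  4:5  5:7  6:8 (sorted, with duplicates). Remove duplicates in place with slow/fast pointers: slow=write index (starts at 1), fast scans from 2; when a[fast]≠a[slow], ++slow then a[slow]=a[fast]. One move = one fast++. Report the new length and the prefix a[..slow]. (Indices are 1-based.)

slow=1 fast=2: a[fast]=3≠a[slow]=1 write a[2]=3, slow++,fast++
slow=2 fast=3: a[fast]=5≠a[slow]=3 write a[3]=5, slow++,fast++
slow=3 fast=4: a[fast]=5=a[slow] dup, fast++
slow=3 fast=5: a[fast]=7≠a[slow]=5 write a[4]=7, slow++,fast++
slow=4 fast=6: a[fast]=8≠a[slow]=7 write a[5]=8, slow++,fast++

length 5; prefix = [1, 3, 5, 7, 8]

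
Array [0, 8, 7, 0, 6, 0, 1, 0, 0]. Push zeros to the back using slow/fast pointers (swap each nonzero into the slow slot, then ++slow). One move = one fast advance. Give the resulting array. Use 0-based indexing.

[8, 7, 6, 1, 0, 0, 0, 0, 0]

(s=0,f=0) a[fast]=0 → fast++
(s=0,f=1) a[fast]=8≠0 swap→a[0]=8 → slow++,fast++
(s=1,f=2) a[fast]=7≠0 swap→a[1]=7 → slow++,fast++
(s=2,f=3) a[fast]=0 → fast++
(s=2,f=4) a[fast]=6≠0 swap→a[2]=6 → slow++,fast++
(s=3,f=5) a[fast]=0 → fast++
(s=3,f=6) a[fast]=1≠0 swap→a[3]=1 → slow++,fast++
(s=4,f=7) a[fast]=0 → fast++
(s=4,f=8) a[fast]=0 → fast++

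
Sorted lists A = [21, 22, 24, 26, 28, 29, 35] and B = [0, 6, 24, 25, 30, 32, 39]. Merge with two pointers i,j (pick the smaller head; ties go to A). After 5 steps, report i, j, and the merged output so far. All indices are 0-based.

i=0 j=0: A[i]=21>B[j]=0 take 0, j++
i=0 j=1: A[i]=21>B[j]=6 take 6, j++
i=0 j=2: A[i]=21<=B[j]=24 take 21, i++
i=1 j=2: A[i]=22<=B[j]=24 take 22, i++
i=2 j=2: A[i]=24<=B[j]=24 take 24, i++

i=3, j=2, merged so far=[0, 6, 21, 22, 24]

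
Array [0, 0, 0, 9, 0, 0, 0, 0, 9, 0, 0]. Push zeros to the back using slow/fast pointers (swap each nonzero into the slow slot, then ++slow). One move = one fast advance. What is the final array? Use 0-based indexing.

[9, 9, 0, 0, 0, 0, 0, 0, 0, 0, 0]

(s=0,f=0) a[fast]=0 → fast++
(s=0,f=1) a[fast]=0 → fast++
(s=0,f=2) a[fast]=0 → fast++
(s=0,f=3) a[fast]=9≠0 swap→a[0]=9 → slow++,fast++
(s=1,f=4) a[fast]=0 → fast++
(s=1,f=5) a[fast]=0 → fast++
(s=1,f=6) a[fast]=0 → fast++
(s=1,f=7) a[fast]=0 → fast++
(s=1,f=8) a[fast]=9≠0 swap→a[1]=9 → slow++,fast++
(s=2,f=9) a[fast]=0 → fast++
(s=2,f=10) a[fast]=0 → fast++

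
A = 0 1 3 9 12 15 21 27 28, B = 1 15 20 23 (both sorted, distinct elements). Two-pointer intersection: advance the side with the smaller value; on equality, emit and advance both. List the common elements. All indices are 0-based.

i=0 j=0: 0<1, i++
i=1 j=0: 1==1 emit, i++,j++
i=2 j=1: 3<15, i++
i=3 j=1: 9<15, i++
i=4 j=1: 12<15, i++
i=5 j=1: 15==15 emit, i++,j++
i=6 j=2: 21>20, j++
i=6 j=3: 21<23, i++
i=7 j=3: 27>23, j++

intersection = [1, 15]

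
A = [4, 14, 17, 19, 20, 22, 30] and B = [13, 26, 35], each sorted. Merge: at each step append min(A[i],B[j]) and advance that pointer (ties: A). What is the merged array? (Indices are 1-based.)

[4, 13, 14, 17, 19, 20, 22, 26, 30, 35]

i=1 j=1: A[i]=4<=B[j]=13 take 4, i++
i=2 j=1: A[i]=14>B[j]=13 take 13, j++
i=2 j=2: A[i]=14<=B[j]=26 take 14, i++
i=3 j=2: A[i]=17<=B[j]=26 take 17, i++
i=4 j=2: A[i]=19<=B[j]=26 take 19, i++
i=5 j=2: A[i]=20<=B[j]=26 take 20, i++
i=6 j=2: A[i]=22<=B[j]=26 take 22, i++
i=7 j=2: A[i]=30>B[j]=26 take 26, j++
i=7 j=3: A[i]=30<=B[j]=35 take 30, i++
i=8 j=3: A done, take B[j]=35, j++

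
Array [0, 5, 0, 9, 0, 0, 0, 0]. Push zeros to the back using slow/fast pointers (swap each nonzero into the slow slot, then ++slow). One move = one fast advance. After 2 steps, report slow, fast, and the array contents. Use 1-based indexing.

slow=2, fast=3, a=[5, 0, 0, 9, 0, 0, 0, 0]

(s=1,f=1) a[fast]=0 → fast++
(s=1,f=2) a[fast]=5≠0 swap→a[1]=5 → slow++,fast++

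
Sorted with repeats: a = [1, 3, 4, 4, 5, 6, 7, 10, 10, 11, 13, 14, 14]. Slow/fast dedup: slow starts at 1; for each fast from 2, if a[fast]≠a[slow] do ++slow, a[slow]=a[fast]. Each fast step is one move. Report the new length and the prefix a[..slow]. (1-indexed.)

slow=1 fast=2: a[fast]=3≠a[slow]=1 write a[2]=3, slow++,fast++
slow=2 fast=3: a[fast]=4≠a[slow]=3 write a[3]=4, slow++,fast++
slow=3 fast=4: a[fast]=4=a[slow] dup, fast++
slow=3 fast=5: a[fast]=5≠a[slow]=4 write a[4]=5, slow++,fast++
slow=4 fast=6: a[fast]=6≠a[slow]=5 write a[5]=6, slow++,fast++
slow=5 fast=7: a[fast]=7≠a[slow]=6 write a[6]=7, slow++,fast++
slow=6 fast=8: a[fast]=10≠a[slow]=7 write a[7]=10, slow++,fast++
slow=7 fast=9: a[fast]=10=a[slow] dup, fast++
slow=7 fast=10: a[fast]=11≠a[slow]=10 write a[8]=11, slow++,fast++
slow=8 fast=11: a[fast]=13≠a[slow]=11 write a[9]=13, slow++,fast++
slow=9 fast=12: a[fast]=14≠a[slow]=13 write a[10]=14, slow++,fast++
slow=10 fast=13: a[fast]=14=a[slow] dup, fast++

length 10; prefix = [1, 3, 4, 5, 6, 7, 10, 11, 13, 14]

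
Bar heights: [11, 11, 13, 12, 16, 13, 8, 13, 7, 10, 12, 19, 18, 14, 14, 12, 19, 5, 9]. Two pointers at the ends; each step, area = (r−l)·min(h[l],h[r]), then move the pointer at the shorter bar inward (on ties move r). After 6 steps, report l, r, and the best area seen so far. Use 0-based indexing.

l=4, r=16, best area=182

l=0 r=18: min(11,9)*18=162 best=162 *, r--
l=0 r=17: min(11,5)*17=85 best=162, r--
l=0 r=16: min(11,19)*16=176 best=176 *, l++
l=1 r=16: min(11,19)*15=165 best=176, l++
l=2 r=16: min(13,19)*14=182 best=182 *, l++
l=3 r=16: min(12,19)*13=156 best=182, l++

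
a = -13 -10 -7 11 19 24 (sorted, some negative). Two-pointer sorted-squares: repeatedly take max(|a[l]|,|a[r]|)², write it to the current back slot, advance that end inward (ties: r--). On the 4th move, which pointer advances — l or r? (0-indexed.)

r

[0,5] |-13|<=|24| out[5]=576 → r--
[0,4] |-13|<=|19| out[4]=361 → r--
[0,3] |-13|>|11| out[3]=169 → l++
[1,3] |-10|<=|11| out[2]=121 → r--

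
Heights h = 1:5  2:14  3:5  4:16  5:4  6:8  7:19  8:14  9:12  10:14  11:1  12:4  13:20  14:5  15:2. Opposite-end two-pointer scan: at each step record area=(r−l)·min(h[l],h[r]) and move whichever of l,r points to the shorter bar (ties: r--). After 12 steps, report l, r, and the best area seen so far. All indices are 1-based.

l=1 r=15: min(5,2)*14=28 best=28 *, r--
l=1 r=14: min(5,5)*13=65 best=65 *, r--
l=1 r=13: min(5,20)*12=60 best=65, l++
l=2 r=13: min(14,20)*11=154 best=154 *, l++
l=3 r=13: min(5,20)*10=50 best=154, l++
l=4 r=13: min(16,20)*9=144 best=154, l++
l=5 r=13: min(4,20)*8=32 best=154, l++
l=6 r=13: min(8,20)*7=56 best=154, l++
l=7 r=13: min(19,20)*6=114 best=154, l++
l=8 r=13: min(14,20)*5=70 best=154, l++
l=9 r=13: min(12,20)*4=48 best=154, l++
l=10 r=13: min(14,20)*3=42 best=154, l++

l=11, r=13, best area=154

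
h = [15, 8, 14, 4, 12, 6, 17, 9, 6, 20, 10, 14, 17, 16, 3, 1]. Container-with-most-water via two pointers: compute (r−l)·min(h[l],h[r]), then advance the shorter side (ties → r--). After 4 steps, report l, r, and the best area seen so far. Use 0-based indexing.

l=0 r=15: min(15,1)*15=15 best=15 *, r--
l=0 r=14: min(15,3)*14=42 best=42 *, r--
l=0 r=13: min(15,16)*13=195 best=195 *, l++
l=1 r=13: min(8,16)*12=96 best=195, l++

l=2, r=13, best area=195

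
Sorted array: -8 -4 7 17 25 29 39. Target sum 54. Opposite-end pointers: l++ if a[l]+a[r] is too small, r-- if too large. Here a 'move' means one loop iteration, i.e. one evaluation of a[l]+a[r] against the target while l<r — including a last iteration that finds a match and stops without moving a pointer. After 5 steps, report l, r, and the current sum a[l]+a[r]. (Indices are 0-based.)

l=0 r=6: -8+39=31 <54, l++
l=1 r=6: -4+39=35 <54, l++
l=2 r=6: 7+39=46 <54, l++
l=3 r=6: 17+39=56 >54, r--
l=3 r=5: 17+29=46 <54, l++

l=4, r=5, sum=54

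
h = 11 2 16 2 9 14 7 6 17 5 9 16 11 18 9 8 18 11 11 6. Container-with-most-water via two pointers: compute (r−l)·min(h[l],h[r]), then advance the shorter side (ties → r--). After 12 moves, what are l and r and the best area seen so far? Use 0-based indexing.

l=9, r=16, best area=224

[0,19] min(11,6)*19=114 best=114 * → r--
[0,18] min(11,11)*18=198 best=198 * → r--
[0,17] min(11,11)*17=187 best=198 → r--
[0,16] min(11,18)*16=176 best=198 → l++
[1,16] min(2,18)*15=30 best=198 → l++
[2,16] min(16,18)*14=224 best=224 * → l++
[3,16] min(2,18)*13=26 best=224 → l++
[4,16] min(9,18)*12=108 best=224 → l++
[5,16] min(14,18)*11=154 best=224 → l++
[6,16] min(7,18)*10=70 best=224 → l++
[7,16] min(6,18)*9=54 best=224 → l++
[8,16] min(17,18)*8=136 best=224 → l++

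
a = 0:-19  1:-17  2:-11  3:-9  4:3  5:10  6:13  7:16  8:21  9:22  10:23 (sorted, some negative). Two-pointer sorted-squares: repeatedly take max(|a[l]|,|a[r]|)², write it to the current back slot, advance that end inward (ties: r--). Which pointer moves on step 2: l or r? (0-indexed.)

l=0 r=10: |-19|<=|23| out[10]=529, r--
l=0 r=9: |-19|<=|22| out[9]=484, r--

r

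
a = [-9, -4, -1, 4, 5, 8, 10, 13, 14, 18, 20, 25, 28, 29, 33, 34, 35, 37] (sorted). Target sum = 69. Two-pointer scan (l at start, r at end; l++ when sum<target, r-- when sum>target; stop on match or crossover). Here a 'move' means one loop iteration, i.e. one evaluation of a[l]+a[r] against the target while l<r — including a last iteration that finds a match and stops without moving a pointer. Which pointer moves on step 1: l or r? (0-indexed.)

l=0 r=17: -9+37=28 <69, l++

l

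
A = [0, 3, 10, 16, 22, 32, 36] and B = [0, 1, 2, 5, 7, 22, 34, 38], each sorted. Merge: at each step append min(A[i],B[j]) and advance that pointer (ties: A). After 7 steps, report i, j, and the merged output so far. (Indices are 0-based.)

i=0 j=0: A[i]=0<=B[j]=0 take 0, i++
i=1 j=0: A[i]=3>B[j]=0 take 0, j++
i=1 j=1: A[i]=3>B[j]=1 take 1, j++
i=1 j=2: A[i]=3>B[j]=2 take 2, j++
i=1 j=3: A[i]=3<=B[j]=5 take 3, i++
i=2 j=3: A[i]=10>B[j]=5 take 5, j++
i=2 j=4: A[i]=10>B[j]=7 take 7, j++

i=2, j=5, merged so far=[0, 0, 1, 2, 3, 5, 7]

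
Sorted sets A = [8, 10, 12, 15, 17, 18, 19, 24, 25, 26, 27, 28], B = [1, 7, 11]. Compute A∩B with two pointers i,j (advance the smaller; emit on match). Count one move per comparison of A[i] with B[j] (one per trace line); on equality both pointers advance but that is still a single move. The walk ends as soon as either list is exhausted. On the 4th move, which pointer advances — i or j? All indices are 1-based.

i

i=1 j=1: 8>1, j++
i=1 j=2: 8>7, j++
i=1 j=3: 8<11, i++
i=2 j=3: 10<11, i++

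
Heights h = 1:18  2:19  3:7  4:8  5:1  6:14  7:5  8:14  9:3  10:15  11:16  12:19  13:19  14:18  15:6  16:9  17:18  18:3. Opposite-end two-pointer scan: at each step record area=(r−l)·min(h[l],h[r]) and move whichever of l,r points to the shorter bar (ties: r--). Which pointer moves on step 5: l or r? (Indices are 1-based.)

r

l=1 r=18: min(18,3)*17=51 best=51 *, r--
l=1 r=17: min(18,18)*16=288 best=288 *, r--
l=1 r=16: min(18,9)*15=135 best=288, r--
l=1 r=15: min(18,6)*14=84 best=288, r--
l=1 r=14: min(18,18)*13=234 best=288, r--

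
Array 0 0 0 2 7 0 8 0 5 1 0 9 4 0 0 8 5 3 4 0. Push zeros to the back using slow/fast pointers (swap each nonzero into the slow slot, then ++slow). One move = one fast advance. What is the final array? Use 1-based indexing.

(s=1,f=1) a[fast]=0 → fast++
(s=1,f=2) a[fast]=0 → fast++
(s=1,f=3) a[fast]=0 → fast++
(s=1,f=4) a[fast]=2≠0 swap→a[1]=2 → slow++,fast++
(s=2,f=5) a[fast]=7≠0 swap→a[2]=7 → slow++,fast++
(s=3,f=6) a[fast]=0 → fast++
(s=3,f=7) a[fast]=8≠0 swap→a[3]=8 → slow++,fast++
(s=4,f=8) a[fast]=0 → fast++
(s=4,f=9) a[fast]=5≠0 swap→a[4]=5 → slow++,fast++
(s=5,f=10) a[fast]=1≠0 swap→a[5]=1 → slow++,fast++
(s=6,f=11) a[fast]=0 → fast++
(s=6,f=12) a[fast]=9≠0 swap→a[6]=9 → slow++,fast++
(s=7,f=13) a[fast]=4≠0 swap→a[7]=4 → slow++,fast++
(s=8,f=14) a[fast]=0 → fast++
(s=8,f=15) a[fast]=0 → fast++
(s=8,f=16) a[fast]=8≠0 swap→a[8]=8 → slow++,fast++
(s=9,f=17) a[fast]=5≠0 swap→a[9]=5 → slow++,fast++
(s=10,f=18) a[fast]=3≠0 swap→a[10]=3 → slow++,fast++
(s=11,f=19) a[fast]=4≠0 swap→a[11]=4 → slow++,fast++
(s=12,f=20) a[fast]=0 → fast++

[2, 7, 8, 5, 1, 9, 4, 8, 5, 3, 4, 0, 0, 0, 0, 0, 0, 0, 0, 0]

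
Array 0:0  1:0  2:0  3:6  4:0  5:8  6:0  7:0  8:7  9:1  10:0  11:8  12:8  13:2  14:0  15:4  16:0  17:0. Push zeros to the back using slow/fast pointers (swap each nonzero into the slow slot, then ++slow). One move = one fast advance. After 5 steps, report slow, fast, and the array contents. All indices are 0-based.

slow=0 fast=0: a[fast]=0, fast++
slow=0 fast=1: a[fast]=0, fast++
slow=0 fast=2: a[fast]=0, fast++
slow=0 fast=3: a[fast]=6≠0 swap→a[0]=6, slow++,fast++
slow=1 fast=4: a[fast]=0, fast++

slow=1, fast=5, a=[6, 0, 0, 0, 0, 8, 0, 0, 7, 1, 0, 8, 8, 2, 0, 4, 0, 0]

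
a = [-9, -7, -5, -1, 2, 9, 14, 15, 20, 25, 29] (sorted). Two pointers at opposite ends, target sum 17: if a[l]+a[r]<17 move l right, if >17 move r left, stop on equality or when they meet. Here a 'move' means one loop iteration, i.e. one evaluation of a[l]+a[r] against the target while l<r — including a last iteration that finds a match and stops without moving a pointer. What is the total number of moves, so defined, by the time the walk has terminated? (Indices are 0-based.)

8 moves

l=0 r=10: -9+29=20 >17, r--
l=0 r=9: -9+25=16 <17, l++
l=1 r=9: -7+25=18 >17, r--
l=1 r=8: -7+20=13 <17, l++
l=2 r=8: -5+20=15 <17, l++
l=3 r=8: -1+20=19 >17, r--
l=3 r=7: -1+15=14 <17, l++
l=4 r=7: 2+15=17, found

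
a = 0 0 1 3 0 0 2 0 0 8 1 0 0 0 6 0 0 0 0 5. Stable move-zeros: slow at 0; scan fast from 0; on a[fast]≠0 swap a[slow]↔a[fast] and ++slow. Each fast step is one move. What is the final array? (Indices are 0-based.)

[1, 3, 2, 8, 1, 6, 5, 0, 0, 0, 0, 0, 0, 0, 0, 0, 0, 0, 0, 0]

(s=0,f=0) a[fast]=0 → fast++
(s=0,f=1) a[fast]=0 → fast++
(s=0,f=2) a[fast]=1≠0 swap→a[0]=1 → slow++,fast++
(s=1,f=3) a[fast]=3≠0 swap→a[1]=3 → slow++,fast++
(s=2,f=4) a[fast]=0 → fast++
(s=2,f=5) a[fast]=0 → fast++
(s=2,f=6) a[fast]=2≠0 swap→a[2]=2 → slow++,fast++
(s=3,f=7) a[fast]=0 → fast++
(s=3,f=8) a[fast]=0 → fast++
(s=3,f=9) a[fast]=8≠0 swap→a[3]=8 → slow++,fast++
(s=4,f=10) a[fast]=1≠0 swap→a[4]=1 → slow++,fast++
(s=5,f=11) a[fast]=0 → fast++
(s=5,f=12) a[fast]=0 → fast++
(s=5,f=13) a[fast]=0 → fast++
(s=5,f=14) a[fast]=6≠0 swap→a[5]=6 → slow++,fast++
(s=6,f=15) a[fast]=0 → fast++
(s=6,f=16) a[fast]=0 → fast++
(s=6,f=17) a[fast]=0 → fast++
(s=6,f=18) a[fast]=0 → fast++
(s=6,f=19) a[fast]=5≠0 swap→a[6]=5 → slow++,fast++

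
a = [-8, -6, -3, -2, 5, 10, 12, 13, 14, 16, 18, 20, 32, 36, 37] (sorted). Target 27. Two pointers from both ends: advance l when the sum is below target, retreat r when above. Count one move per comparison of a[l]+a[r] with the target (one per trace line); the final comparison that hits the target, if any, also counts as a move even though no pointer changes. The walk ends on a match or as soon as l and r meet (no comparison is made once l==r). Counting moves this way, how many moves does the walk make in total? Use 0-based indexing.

14 moves

l=0 r=14: -8+37=29 >27, r--
l=0 r=13: -8+36=28 >27, r--
l=0 r=12: -8+32=24 <27, l++
l=1 r=12: -6+32=26 <27, l++
l=2 r=12: -3+32=29 >27, r--
l=2 r=11: -3+20=17 <27, l++
l=3 r=11: -2+20=18 <27, l++
l=4 r=11: 5+20=25 <27, l++
l=5 r=11: 10+20=30 >27, r--
l=5 r=10: 10+18=28 >27, r--
l=5 r=9: 10+16=26 <27, l++
l=6 r=9: 12+16=28 >27, r--
l=6 r=8: 12+14=26 <27, l++
l=7 r=8: 13+14=27, found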